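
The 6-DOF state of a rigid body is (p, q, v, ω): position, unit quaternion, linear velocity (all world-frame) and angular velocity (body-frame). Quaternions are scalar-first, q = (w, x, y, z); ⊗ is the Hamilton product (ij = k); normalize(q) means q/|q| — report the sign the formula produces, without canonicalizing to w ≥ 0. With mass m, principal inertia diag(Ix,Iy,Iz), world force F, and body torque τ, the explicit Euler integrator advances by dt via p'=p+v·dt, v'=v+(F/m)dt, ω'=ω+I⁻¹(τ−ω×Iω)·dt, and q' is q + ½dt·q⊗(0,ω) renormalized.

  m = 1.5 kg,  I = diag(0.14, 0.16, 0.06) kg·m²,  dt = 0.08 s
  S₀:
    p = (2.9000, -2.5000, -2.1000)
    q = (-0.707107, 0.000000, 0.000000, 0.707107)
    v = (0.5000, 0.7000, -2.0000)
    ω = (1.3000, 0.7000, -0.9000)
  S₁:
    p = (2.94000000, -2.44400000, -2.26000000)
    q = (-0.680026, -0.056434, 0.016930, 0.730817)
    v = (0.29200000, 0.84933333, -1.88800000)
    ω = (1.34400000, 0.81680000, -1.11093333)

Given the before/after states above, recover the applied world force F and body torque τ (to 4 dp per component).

velocity change Δv = (-0.20800000, 0.14933333, 0.11200000)
m·(v₁−v₀)/dt = (-3.9000, 2.8000, 2.1000)
ω₁ − ω₀ = (0.04400000, 0.11680000, -0.21093333)
I·α + gyro = (0.1400, 0.1400, -0.1400)

F = (-3.9000, 2.8000, 2.1000)
τ = (0.1400, 0.1400, -0.1400)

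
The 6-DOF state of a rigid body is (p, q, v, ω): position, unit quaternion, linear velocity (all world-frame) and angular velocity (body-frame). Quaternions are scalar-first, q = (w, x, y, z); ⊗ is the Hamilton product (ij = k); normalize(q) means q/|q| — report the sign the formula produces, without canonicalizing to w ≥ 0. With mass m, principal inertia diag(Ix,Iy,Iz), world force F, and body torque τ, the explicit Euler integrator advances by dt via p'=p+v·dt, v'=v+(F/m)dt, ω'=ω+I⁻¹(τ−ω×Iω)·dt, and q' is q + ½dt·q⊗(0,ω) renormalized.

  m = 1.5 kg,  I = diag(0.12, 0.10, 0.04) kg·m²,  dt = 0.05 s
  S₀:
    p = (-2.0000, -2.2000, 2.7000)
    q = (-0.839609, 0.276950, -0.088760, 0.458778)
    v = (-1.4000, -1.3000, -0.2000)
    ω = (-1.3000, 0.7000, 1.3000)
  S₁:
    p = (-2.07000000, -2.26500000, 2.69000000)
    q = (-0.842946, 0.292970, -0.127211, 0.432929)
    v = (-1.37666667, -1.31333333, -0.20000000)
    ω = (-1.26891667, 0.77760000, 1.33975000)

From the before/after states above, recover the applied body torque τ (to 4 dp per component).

rate change Δω = (0.03108333, 0.07760000, 0.03975000)
τ = I·(Δω/dt) + ω₀×(Iω₀) = (0.0200, 0.0200, 0.0500)

τ = (0.0200, 0.0200, 0.0500)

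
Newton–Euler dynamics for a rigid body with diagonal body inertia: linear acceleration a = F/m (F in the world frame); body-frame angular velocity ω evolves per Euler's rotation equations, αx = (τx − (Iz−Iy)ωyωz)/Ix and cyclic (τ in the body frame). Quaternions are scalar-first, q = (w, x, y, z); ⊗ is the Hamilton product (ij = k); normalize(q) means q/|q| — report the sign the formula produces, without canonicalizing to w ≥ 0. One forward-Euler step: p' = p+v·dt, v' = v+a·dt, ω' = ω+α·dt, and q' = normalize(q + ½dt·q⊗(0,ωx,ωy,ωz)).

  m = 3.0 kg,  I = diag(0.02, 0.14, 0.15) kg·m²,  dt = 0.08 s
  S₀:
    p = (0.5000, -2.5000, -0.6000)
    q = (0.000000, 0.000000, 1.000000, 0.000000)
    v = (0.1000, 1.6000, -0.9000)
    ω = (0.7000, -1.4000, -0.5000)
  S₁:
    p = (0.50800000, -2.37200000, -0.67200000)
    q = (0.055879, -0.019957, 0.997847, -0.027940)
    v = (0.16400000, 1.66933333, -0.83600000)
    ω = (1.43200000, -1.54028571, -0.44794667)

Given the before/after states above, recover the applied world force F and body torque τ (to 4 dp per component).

Δv = v₁−v₀ = (0.06400000, 0.06933333, 0.06400000)
applied force F = (2.4000, 2.6000, 2.4000)
ω₁ − ω₀ = (0.73200000, -0.14028571, 0.05205333)
precession coupling = (0.0070, 0.0455, -0.1176)
τ = I·(Δω/dt) + ω₀×(Iω₀) = (0.1900, -0.2000, -0.0200)

F = (2.4000, 2.6000, 2.4000)
τ = (0.1900, -0.2000, -0.0200)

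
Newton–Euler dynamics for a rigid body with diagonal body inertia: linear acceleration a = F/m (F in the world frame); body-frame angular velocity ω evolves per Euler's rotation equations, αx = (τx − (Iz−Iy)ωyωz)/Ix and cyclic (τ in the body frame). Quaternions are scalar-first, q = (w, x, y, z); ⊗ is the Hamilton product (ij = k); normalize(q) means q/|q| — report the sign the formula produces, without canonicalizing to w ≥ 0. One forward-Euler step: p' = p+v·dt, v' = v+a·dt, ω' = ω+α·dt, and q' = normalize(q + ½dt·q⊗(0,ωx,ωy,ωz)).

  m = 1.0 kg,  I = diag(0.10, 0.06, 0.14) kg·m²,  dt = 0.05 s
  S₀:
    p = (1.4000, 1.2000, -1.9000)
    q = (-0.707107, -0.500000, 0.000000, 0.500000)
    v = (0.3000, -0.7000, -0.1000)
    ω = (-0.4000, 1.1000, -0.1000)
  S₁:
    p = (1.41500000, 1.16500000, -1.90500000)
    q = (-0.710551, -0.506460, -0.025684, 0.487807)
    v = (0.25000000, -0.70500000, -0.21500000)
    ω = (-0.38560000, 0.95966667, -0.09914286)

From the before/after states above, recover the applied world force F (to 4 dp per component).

Δv = v₁−v₀ = (-0.05000000, -0.00500000, -0.11500000)
applied force F = (-1.0000, -0.1000, -2.3000)

F = (-1.0000, -0.1000, -2.3000)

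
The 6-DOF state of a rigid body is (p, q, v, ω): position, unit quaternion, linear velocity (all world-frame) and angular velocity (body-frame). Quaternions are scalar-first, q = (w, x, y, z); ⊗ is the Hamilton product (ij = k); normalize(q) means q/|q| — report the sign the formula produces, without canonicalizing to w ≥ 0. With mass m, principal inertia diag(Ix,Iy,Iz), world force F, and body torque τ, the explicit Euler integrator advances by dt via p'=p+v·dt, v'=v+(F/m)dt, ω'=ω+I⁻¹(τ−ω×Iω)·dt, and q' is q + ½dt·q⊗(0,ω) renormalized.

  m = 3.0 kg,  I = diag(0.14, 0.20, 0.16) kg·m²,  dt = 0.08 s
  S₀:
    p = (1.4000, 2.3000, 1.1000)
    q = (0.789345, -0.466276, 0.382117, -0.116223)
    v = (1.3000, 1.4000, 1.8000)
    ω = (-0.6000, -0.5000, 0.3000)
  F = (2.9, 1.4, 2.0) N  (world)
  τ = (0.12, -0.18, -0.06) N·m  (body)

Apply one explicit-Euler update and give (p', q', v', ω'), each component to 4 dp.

a = (0.9667, 0.4667, 0.6667)
p' = p + v·dt = (1.5040, 2.4120, 1.2440)
v' = v + a·dt = (1.3773, 1.4373, 1.8533)
(τ − ω×Iω)/I = (0.8143, -0.9180, -0.4875)
ω + α·dt = (-0.5349, -0.5734, 0.2610)
Hamilton product q⊗(0,ω) = (-0.0538402, -0.4170834, -0.1850559, 0.6992117)
updated quaternion q' = (0.7868, -0.4827, 0.3745, -0.0882)

p' = (1.5040, 2.4120, 1.2440)
q' = (0.7868, -0.4827, 0.3745, -0.0882)
v' = (1.3773, 1.4373, 1.8533)
ω' = (-0.5349, -0.5734, 0.2610)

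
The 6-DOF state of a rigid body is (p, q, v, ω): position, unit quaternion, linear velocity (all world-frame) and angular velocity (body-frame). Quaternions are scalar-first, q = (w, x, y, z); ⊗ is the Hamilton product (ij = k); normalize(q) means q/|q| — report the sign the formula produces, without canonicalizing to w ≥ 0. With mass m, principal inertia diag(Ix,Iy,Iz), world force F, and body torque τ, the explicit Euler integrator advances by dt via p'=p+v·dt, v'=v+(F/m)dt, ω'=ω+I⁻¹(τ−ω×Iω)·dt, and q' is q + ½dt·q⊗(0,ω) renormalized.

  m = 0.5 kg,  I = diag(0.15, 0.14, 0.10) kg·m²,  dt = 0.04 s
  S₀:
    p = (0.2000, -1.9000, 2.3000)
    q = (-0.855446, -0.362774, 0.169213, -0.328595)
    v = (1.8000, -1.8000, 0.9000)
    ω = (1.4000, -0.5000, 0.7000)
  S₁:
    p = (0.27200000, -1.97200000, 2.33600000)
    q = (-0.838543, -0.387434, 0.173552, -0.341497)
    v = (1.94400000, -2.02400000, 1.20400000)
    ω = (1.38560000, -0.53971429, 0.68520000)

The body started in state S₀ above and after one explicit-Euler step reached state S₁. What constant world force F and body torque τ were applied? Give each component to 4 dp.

F = (1.8000, -2.8000, 3.8000)
τ = (-0.0400, -0.0900, -0.0300)

v₁ − v₀ = (0.14400000, -0.22400000, 0.30400000)
F = m·Δv/dt = (1.8000, -2.8000, 3.8000)
rate change Δω = (-0.01440000, -0.03971429, -0.01480000)
ω₀×(Iω₀) = (0.0140, 0.0490, 0.0070)
τ = I·(Δω/dt) + ω₀×(Iω₀) = (-0.0400, -0.0900, -0.0300)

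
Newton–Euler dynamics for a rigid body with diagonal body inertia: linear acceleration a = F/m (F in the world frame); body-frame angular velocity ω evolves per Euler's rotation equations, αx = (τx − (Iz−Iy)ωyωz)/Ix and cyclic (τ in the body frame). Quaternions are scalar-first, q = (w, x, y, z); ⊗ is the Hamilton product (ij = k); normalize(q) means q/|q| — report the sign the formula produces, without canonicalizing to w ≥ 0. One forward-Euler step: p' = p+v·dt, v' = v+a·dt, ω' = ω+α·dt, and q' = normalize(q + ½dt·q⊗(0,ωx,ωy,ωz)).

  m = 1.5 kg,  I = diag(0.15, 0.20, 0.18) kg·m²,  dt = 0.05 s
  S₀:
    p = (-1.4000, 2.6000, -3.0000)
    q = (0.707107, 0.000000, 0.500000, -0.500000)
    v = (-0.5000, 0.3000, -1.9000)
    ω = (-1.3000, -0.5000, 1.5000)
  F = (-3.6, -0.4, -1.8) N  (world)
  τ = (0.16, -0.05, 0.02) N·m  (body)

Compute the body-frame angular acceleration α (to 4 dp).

ω×(Iω) gyroscopic = (0.0150, 0.0585, 0.0325)
(τ − ω×Iω)/I = (0.9667, -0.5425, -0.0694)

α = (0.9667, -0.5425, -0.0694)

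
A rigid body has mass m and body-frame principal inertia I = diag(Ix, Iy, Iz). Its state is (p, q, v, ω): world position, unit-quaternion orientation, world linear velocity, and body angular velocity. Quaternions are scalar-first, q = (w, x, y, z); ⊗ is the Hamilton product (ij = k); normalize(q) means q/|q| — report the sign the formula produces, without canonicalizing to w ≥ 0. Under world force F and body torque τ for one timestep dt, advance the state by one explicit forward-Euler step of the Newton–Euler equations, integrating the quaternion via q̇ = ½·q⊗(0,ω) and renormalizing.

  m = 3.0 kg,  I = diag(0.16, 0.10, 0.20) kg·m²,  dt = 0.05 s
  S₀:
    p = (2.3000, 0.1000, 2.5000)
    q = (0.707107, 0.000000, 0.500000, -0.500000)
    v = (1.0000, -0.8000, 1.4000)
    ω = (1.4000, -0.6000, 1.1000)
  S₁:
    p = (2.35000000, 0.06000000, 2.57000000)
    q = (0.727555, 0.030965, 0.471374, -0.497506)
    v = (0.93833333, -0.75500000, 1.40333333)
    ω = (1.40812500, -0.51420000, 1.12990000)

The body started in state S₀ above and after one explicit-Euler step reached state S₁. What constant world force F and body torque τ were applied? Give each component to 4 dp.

F = (-3.7000, 2.7000, 0.2000)
τ = (-0.0400, 0.1100, 0.1700)

v₁ − v₀ = (-0.06166667, 0.04500000, 0.00333333)
applied force F = (-3.7000, 2.7000, 0.2000)
Δω = ω₁−ω₀ = (0.00812500, 0.08580000, 0.02990000)
gyro term ω₀×Iω₀ = (-0.0660, -0.0616, 0.0504)
τ = I·(Δω/dt) + ω₀×(Iω₀) = (-0.0400, 0.1100, 0.1700)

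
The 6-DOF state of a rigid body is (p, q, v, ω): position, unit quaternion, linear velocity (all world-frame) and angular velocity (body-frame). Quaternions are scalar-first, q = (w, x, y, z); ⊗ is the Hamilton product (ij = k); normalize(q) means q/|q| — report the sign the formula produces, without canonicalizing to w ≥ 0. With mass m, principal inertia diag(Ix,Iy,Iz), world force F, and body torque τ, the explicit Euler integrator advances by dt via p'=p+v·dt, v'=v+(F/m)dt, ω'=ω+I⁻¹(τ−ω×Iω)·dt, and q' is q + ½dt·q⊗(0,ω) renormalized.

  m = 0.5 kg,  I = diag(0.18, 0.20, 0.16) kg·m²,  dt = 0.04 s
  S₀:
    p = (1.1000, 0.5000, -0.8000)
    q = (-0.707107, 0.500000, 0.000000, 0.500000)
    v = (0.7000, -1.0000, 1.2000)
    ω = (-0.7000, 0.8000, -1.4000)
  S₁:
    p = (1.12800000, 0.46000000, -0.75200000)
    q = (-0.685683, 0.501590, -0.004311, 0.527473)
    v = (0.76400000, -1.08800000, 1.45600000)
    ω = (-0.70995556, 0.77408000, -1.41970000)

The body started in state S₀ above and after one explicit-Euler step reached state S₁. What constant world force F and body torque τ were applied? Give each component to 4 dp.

ω₁ − ω₀ = (-0.00995556, -0.02592000, -0.01970000)
I·α + gyro = (0.0000, -0.1100, -0.0900)
Δv = v₁−v₀ = (0.06400000, -0.08800000, 0.25600000)
m·(v₁−v₀)/dt = (0.8000, -1.1000, 3.2000)

F = (0.8000, -1.1000, 3.2000)
τ = (0.0000, -0.1100, -0.0900)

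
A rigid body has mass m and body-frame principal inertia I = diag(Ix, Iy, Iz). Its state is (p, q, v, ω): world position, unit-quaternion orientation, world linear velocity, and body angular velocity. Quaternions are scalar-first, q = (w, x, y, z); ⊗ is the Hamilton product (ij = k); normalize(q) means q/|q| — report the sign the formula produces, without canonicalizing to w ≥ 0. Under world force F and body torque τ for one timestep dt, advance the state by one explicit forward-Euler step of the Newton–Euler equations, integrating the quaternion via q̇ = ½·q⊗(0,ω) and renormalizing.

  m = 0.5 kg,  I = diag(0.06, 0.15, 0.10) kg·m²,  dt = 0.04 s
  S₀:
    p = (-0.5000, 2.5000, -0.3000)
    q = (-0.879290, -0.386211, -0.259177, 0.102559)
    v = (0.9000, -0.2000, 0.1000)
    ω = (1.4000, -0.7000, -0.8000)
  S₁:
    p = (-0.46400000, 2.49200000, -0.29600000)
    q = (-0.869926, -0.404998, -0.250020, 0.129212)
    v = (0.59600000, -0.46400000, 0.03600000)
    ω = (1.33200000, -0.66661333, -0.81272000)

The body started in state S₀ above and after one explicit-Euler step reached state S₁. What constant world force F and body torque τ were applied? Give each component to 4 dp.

F = (-3.8000, -3.3000, -0.8000)
τ = (-0.1300, 0.1700, -0.1200)

velocity change Δv = (-0.30400000, -0.26400000, -0.06400000)
m·(v₁−v₀)/dt = (-3.8000, -3.3000, -0.8000)
rate change Δω = (-0.06800000, 0.03338667, -0.01272000)
ω₀×(Iω₀) = (-0.0280, 0.0448, -0.0882)
applied torque τ = (-0.1300, 0.1700, -0.1200)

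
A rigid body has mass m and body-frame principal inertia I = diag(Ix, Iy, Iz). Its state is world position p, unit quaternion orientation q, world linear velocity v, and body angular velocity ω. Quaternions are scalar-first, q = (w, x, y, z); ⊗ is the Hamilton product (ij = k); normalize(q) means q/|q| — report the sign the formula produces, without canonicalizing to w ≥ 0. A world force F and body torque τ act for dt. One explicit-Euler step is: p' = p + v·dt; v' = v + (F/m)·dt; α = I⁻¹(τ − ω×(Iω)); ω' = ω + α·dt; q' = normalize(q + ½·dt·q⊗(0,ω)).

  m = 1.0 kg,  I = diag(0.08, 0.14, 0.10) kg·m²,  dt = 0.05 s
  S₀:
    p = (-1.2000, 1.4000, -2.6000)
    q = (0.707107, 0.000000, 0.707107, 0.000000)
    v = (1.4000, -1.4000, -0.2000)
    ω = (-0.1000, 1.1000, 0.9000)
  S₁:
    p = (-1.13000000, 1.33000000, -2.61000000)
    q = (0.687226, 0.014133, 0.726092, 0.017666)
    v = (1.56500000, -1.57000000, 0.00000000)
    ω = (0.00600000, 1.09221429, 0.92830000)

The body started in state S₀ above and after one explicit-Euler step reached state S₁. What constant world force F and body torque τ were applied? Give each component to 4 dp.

F = (3.3000, -3.4000, 4.0000)
τ = (0.1300, -0.0200, 0.0500)

Δv = v₁−v₀ = (0.16500000, -0.17000000, 0.20000000)
m·(v₁−v₀)/dt = (3.3000, -3.4000, 4.0000)
rate change Δω = (0.10600000, -0.00778571, 0.02830000)
gyro term ω₀×Iω₀ = (-0.0396, 0.0018, -0.0066)
applied torque τ = (0.1300, -0.0200, 0.0500)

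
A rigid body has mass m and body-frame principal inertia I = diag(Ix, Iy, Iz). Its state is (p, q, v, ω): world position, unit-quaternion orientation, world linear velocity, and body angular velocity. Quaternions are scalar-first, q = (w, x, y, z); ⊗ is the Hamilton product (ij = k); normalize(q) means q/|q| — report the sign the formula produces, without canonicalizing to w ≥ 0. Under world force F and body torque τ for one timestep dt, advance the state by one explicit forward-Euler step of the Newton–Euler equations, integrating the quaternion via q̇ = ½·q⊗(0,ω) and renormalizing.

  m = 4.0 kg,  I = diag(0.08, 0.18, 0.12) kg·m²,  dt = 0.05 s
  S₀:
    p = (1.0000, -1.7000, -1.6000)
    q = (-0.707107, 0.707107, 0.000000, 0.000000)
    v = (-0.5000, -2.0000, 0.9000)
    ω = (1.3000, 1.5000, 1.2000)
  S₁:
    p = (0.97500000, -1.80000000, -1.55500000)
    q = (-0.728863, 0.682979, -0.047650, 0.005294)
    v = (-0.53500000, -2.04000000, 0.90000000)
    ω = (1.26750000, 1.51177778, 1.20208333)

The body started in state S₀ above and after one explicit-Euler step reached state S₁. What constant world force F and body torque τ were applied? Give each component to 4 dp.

rate change Δω = (-0.03250000, 0.01177778, 0.00208333)
τ = I·(Δω/dt) + ω₀×(Iω₀) = (-0.1600, -0.0200, 0.2000)
velocity change Δv = (-0.03500000, -0.04000000, 0.00000000)
F = m·Δv/dt = (-2.8000, -3.2000, 0.0000)

F = (-2.8000, -3.2000, 0.0000)
τ = (-0.1600, -0.0200, 0.2000)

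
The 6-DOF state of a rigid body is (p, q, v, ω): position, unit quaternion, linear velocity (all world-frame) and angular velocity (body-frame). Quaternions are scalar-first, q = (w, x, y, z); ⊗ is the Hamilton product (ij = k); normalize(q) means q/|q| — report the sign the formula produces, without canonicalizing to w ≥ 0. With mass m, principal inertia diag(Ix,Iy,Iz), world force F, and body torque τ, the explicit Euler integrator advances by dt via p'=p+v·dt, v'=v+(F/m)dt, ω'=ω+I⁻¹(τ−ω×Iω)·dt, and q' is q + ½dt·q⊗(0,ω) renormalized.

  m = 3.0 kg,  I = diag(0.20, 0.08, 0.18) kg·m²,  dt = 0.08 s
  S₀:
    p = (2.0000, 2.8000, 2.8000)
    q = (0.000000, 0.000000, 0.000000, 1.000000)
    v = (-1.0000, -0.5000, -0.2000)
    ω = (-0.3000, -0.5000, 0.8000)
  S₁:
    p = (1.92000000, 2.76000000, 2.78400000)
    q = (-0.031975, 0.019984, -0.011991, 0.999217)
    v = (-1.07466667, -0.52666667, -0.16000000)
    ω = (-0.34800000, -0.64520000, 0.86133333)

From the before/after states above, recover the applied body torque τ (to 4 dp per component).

Δω = ω₁−ω₀ = (-0.04800000, -0.14520000, 0.06133333)
ω₀×(Iω₀) = (-0.0400, -0.0048, -0.0180)
I·α + gyro = (-0.1600, -0.1500, 0.1200)

τ = (-0.1600, -0.1500, 0.1200)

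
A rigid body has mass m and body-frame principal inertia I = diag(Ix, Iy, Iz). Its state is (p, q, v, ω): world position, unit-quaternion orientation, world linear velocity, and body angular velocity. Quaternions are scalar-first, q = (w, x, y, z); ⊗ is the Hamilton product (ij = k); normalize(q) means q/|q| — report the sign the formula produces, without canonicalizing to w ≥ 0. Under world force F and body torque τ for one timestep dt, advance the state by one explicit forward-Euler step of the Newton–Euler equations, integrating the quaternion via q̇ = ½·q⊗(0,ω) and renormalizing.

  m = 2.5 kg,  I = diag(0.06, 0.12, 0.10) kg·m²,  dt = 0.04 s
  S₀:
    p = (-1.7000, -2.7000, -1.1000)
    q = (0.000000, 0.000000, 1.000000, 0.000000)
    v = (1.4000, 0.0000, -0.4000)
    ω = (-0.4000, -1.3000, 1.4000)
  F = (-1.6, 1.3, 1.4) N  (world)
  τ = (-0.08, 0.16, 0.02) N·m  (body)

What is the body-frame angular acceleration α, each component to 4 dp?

α = (-1.9400, 1.1467, -0.1120)

precession coupling ω×(Iω) = (0.0364, 0.0224, 0.0312)
angular accel α = (-1.9400, 1.1467, -0.1120)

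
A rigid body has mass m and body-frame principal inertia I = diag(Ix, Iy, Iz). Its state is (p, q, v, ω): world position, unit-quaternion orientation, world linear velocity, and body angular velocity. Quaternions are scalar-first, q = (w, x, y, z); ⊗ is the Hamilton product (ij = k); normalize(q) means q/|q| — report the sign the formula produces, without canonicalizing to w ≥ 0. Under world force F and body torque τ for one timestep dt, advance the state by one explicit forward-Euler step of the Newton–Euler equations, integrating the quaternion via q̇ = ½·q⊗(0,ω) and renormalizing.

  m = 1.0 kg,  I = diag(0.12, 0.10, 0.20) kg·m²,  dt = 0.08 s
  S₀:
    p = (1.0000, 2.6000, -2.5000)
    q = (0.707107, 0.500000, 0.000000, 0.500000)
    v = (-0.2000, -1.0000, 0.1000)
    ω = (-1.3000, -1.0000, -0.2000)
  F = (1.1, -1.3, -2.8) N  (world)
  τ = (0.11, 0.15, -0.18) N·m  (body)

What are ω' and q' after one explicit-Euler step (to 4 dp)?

ω' = (-1.2400, -0.8634, -0.2616)
q' = (0.7355, 0.4822, -0.0502, 0.4733)

precession coupling ω×(Iω) = (0.0200, -0.0208, -0.0260)
angular accel α = (0.7500, 1.7080, -0.7700)
ω + α·dt = (-1.2400, -0.8634, -0.2616)
2q̇ = q⊗(0,ω) = (0.7500000, -0.4192391, -1.2571070, -0.6414214)
q + ½dt·q⊗(0,ω), renormalized = (0.7355, 0.4822, -0.0502, 0.4733)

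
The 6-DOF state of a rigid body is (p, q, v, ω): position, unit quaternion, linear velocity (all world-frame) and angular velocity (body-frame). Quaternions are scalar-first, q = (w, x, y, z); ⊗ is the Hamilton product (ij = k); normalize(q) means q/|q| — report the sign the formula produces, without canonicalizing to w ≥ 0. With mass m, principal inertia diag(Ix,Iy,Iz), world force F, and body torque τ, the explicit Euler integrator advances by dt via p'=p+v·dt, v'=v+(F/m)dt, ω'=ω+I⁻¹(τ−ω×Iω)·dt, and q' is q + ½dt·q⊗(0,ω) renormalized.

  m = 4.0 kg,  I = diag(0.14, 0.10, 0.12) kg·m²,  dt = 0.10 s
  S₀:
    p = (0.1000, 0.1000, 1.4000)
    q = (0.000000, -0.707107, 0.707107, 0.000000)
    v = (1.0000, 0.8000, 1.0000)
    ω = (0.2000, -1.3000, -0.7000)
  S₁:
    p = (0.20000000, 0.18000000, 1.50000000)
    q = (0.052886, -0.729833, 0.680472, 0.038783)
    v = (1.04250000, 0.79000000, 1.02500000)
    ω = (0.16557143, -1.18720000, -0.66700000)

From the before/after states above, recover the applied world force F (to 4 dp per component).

velocity change Δv = (0.04250000, -0.01000000, 0.02500000)
m·(v₁−v₀)/dt = (1.7000, -0.4000, 1.0000)

F = (1.7000, -0.4000, 1.0000)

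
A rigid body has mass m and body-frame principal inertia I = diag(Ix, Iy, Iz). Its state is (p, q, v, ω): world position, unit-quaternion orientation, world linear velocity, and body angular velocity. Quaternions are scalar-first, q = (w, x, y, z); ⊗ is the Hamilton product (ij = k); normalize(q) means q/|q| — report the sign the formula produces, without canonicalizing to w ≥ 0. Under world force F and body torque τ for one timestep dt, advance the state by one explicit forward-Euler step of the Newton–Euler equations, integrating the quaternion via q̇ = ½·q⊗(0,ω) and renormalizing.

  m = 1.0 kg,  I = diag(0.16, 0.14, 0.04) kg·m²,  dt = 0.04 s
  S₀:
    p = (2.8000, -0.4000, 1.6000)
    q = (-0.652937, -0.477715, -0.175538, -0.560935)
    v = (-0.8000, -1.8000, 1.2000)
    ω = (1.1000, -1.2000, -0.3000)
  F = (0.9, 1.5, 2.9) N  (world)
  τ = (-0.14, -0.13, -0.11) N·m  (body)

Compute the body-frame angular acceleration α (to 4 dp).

gyro term ω×Iω = (-0.0360, -0.0396, 0.0264)
α = I⁻¹(τ − ω×Iω) = (-0.6500, -0.6457, -3.4100)

α = (-0.6500, -0.6457, -3.4100)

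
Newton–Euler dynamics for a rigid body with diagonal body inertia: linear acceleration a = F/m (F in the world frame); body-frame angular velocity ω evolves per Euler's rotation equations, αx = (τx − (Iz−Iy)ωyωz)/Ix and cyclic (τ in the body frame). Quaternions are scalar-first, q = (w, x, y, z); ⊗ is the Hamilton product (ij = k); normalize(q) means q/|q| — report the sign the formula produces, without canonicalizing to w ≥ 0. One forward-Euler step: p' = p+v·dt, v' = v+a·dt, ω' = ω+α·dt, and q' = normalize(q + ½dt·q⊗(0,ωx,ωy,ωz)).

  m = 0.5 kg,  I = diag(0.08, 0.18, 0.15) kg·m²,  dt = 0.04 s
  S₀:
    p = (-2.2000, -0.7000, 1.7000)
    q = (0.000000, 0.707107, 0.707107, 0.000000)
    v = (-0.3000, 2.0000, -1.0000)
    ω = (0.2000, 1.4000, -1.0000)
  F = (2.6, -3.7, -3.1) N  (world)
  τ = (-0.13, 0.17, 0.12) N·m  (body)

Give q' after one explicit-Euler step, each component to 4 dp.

Hamilton product q⊗(0,ω) = (-1.1313712, -0.7071070, 0.7071070, 0.8485284)
q + ½dt·q⊗(0,ω), renormalized = (-0.0226, 0.6925, 0.7208, 0.0170)

q' = (-0.0226, 0.6925, 0.7208, 0.0170)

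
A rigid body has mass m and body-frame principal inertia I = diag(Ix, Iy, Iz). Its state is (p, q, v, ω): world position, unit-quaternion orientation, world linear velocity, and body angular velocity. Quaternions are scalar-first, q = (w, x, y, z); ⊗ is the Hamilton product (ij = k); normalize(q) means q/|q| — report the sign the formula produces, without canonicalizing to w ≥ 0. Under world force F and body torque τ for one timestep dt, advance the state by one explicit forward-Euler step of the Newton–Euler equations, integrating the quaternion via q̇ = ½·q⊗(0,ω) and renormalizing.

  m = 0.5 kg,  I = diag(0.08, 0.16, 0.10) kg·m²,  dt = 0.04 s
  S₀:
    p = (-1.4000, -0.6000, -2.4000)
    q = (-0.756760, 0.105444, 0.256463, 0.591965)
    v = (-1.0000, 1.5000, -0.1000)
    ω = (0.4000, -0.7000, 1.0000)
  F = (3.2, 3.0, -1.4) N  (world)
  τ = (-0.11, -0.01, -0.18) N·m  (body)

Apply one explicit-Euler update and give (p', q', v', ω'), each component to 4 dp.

new position p' = (-1.4400, -0.5400, -2.4040)
v + (F/m)dt = (-0.7440, 1.7400, -0.2120)
precession coupling ω×(Iω) = (0.0420, -0.0080, -0.0224)
(τ − ω×Iω)/I = (-1.9000, -0.0125, -1.5760)
ω' = ω + α·dt = (0.3240, -0.7005, 0.9370)
Hamilton product q⊗(0,ω) = (-0.4546185, 0.3681345, 0.6610740, -0.9331560)
q' = normalize(q + ½dt·q⊗(0,ω)) = (-0.7656, 0.1128, 0.2696, 0.5731)

p' = (-1.4400, -0.5400, -2.4040)
q' = (-0.7656, 0.1128, 0.2696, 0.5731)
v' = (-0.7440, 1.7400, -0.2120)
ω' = (0.3240, -0.7005, 0.9370)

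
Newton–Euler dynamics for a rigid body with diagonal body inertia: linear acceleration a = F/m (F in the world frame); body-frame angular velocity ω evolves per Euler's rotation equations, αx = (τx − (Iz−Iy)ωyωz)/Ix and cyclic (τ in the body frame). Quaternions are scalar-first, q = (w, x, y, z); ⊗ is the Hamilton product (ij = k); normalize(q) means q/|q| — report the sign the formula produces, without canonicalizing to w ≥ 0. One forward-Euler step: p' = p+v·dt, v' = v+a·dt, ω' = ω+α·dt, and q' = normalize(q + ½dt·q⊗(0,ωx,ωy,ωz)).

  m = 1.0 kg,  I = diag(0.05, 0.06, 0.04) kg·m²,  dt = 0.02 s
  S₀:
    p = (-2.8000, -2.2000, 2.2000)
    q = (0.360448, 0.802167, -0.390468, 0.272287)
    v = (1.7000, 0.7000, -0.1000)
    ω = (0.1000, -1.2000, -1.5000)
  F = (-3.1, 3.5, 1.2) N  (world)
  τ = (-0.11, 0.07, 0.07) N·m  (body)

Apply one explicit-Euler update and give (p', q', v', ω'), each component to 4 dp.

p' = p + v·dt = (-2.7660, -2.1860, 2.1980)
new velocity v' = (1.6380, 0.7700, -0.0760)
ω×(Iω) gyroscopic = (-0.0360, -0.0015, -0.0012)
angular accel α = (-1.4800, 1.1917, 1.7800)
ω' = ω + α·dt = (0.0704, -1.1762, -1.4644)
Hamilton product q⊗(0,ω) = (-0.1403478, 0.9484912, 0.7979416, -1.4642256)
q + ½dt·q⊗(0,ω), renormalized = (0.3590, 0.8115, -0.3824, 0.2576)

p' = (-2.7660, -2.1860, 2.1980)
q' = (0.3590, 0.8115, -0.3824, 0.2576)
v' = (1.6380, 0.7700, -0.0760)
ω' = (0.0704, -1.1762, -1.4644)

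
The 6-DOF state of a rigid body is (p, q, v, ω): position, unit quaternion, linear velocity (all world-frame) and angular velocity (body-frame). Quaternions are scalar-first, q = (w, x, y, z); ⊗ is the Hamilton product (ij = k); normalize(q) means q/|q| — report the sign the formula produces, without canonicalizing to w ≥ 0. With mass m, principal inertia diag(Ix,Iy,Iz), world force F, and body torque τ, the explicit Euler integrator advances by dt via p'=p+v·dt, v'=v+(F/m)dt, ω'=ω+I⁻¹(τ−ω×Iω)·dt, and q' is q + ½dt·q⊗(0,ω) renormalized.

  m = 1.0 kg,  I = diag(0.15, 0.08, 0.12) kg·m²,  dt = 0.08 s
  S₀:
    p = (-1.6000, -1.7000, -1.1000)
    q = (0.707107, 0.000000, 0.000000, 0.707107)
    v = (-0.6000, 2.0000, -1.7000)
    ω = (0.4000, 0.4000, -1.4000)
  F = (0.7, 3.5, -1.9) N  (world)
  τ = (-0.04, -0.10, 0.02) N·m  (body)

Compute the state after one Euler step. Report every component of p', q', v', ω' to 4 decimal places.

p' = (-1.6480, -1.5400, -1.2360)
q' = (0.7453, 0.0000, 0.0226, 0.6663)
v' = (-0.5440, 2.2800, -1.8520)
ω' = (0.3906, 0.3168, -1.3792)

p + v·dt = (-1.6480, -1.5400, -1.2360)
new velocity v' = (-0.5440, 2.2800, -1.8520)
ω×(Iω) gyroscopic = (-0.0224, -0.0168, -0.0112)
α = I⁻¹(τ − ω×Iω) = (-0.1173, -1.0400, 0.2600)
ω' = ω + α·dt = (0.3906, 0.3168, -1.3792)
q⊗(0,ω) = (0.9899498, 0.0000000, 0.5656856, -0.9899498)
q + ½dt·q⊗(0,ω), renormalized = (0.7453, 0.0000, 0.0226, 0.6663)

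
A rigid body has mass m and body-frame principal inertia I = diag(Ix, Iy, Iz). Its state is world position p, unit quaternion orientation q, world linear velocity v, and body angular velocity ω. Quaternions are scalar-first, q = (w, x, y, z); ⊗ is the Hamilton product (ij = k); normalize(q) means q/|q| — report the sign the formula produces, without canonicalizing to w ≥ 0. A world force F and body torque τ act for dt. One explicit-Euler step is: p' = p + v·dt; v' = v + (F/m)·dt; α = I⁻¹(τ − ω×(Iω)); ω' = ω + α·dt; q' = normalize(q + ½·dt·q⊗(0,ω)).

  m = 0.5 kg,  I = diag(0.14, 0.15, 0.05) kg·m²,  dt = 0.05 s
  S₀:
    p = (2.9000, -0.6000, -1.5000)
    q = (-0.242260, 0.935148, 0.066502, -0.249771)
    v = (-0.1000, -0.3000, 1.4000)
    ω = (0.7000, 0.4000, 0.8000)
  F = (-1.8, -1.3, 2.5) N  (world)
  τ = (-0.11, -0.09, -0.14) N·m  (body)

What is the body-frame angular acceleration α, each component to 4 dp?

α = (-0.5571, -0.9360, -2.8560)

ω×(Iω) gyroscopic = (-0.0320, 0.0504, 0.0028)
angular accel α = (-0.5571, -0.9360, -2.8560)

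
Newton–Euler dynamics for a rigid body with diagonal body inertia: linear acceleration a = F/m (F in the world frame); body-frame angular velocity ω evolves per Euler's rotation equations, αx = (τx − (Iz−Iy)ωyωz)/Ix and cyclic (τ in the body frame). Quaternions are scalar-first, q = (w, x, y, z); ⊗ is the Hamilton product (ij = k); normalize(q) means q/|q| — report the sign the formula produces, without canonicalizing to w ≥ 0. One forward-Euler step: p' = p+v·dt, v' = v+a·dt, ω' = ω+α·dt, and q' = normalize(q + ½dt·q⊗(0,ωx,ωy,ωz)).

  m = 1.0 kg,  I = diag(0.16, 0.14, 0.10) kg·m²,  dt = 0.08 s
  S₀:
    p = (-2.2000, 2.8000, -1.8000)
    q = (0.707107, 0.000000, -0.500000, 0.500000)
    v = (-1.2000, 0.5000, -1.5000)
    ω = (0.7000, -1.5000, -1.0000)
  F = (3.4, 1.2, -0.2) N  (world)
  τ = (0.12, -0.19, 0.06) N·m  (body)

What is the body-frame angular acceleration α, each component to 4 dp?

precession coupling ω×(Iω) = (-0.0600, -0.0420, 0.0210)
α = I⁻¹(τ − ω×Iω) = (1.1250, -1.0571, 0.3900)

α = (1.1250, -1.0571, 0.3900)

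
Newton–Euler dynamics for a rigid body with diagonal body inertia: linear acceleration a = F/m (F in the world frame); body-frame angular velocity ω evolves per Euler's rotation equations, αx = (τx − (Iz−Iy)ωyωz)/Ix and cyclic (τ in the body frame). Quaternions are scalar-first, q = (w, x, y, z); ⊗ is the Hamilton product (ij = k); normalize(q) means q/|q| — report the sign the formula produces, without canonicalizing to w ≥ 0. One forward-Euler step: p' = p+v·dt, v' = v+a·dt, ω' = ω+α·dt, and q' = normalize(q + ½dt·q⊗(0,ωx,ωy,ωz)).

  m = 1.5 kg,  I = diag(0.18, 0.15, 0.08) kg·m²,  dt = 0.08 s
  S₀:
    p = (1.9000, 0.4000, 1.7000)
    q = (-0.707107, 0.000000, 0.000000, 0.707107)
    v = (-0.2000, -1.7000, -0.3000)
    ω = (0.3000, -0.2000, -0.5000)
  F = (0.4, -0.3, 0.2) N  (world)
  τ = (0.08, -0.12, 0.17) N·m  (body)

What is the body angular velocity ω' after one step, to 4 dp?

ω' = (0.3387, -0.2560, -0.3318)

angular accel α = (0.4833, -0.7000, 2.1025)
new body rate ω' = (0.3387, -0.2560, -0.3318)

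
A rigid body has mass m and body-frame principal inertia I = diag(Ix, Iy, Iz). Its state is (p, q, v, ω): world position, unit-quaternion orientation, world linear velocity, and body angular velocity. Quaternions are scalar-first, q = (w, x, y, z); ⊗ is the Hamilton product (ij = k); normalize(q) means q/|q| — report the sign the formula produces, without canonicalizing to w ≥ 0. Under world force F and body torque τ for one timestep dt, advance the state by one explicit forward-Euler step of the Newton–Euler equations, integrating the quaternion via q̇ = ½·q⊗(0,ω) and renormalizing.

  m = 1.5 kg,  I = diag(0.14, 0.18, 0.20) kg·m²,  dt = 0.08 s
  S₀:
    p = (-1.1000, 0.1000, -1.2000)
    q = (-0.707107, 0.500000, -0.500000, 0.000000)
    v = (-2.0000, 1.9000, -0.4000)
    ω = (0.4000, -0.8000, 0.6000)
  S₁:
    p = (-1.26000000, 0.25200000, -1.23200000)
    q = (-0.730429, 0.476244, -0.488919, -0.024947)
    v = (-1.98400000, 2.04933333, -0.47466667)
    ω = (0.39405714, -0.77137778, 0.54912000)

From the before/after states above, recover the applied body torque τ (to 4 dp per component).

τ = (-0.0200, 0.0500, -0.1400)

ω₁ − ω₀ = (-0.00594286, 0.02862222, -0.05088000)
gyro term ω₀×Iω₀ = (-0.0096, -0.0144, -0.0128)
τ = I·(Δω/dt) + ω₀×(Iω₀) = (-0.0200, 0.0500, -0.1400)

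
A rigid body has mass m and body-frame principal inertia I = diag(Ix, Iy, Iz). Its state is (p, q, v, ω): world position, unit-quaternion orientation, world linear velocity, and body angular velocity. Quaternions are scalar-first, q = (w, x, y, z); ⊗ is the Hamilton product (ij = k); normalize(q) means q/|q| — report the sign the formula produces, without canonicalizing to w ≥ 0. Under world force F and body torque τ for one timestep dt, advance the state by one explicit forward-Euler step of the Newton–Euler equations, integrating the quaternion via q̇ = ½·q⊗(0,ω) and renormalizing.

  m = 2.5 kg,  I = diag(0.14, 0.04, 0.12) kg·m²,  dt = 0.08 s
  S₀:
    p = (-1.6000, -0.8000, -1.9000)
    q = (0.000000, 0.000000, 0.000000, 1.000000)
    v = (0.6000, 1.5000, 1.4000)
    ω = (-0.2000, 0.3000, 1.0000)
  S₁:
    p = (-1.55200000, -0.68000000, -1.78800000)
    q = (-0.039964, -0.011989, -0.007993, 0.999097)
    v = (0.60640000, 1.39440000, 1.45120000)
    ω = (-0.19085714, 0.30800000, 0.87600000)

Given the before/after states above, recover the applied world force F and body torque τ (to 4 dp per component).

Δω = ω₁−ω₀ = (0.00914286, 0.00800000, -0.12400000)
τ = I·(Δω/dt) + ω₀×(Iω₀) = (0.0400, 0.0000, -0.1800)
Δv = v₁−v₀ = (0.00640000, -0.10560000, 0.05120000)
m·(v₁−v₀)/dt = (0.2000, -3.3000, 1.6000)

F = (0.2000, -3.3000, 1.6000)
τ = (0.0400, 0.0000, -0.1800)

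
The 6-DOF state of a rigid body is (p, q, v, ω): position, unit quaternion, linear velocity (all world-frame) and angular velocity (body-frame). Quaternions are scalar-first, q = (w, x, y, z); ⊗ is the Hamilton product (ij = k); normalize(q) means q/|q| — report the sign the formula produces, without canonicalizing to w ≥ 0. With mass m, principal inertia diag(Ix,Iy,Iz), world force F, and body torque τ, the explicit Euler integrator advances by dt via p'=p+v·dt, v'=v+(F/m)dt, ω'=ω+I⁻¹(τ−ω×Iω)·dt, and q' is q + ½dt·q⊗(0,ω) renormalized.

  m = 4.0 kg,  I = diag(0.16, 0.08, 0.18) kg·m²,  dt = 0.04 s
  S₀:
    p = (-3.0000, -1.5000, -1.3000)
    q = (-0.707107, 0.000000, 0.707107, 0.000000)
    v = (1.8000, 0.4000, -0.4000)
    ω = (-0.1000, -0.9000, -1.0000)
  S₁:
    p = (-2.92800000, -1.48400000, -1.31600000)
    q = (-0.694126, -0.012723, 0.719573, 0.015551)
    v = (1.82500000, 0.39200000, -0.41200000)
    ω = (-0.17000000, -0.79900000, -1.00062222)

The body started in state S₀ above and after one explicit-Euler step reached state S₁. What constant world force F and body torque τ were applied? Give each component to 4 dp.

ω₁ − ω₀ = (-0.07000000, 0.10100000, -0.00062222)
τ = I·(Δω/dt) + ω₀×(Iω₀) = (-0.1900, 0.2000, -0.0100)
v₁ − v₀ = (0.02500000, -0.00800000, -0.01200000)
F = m·Δv/dt = (2.5000, -0.8000, -1.2000)

F = (2.5000, -0.8000, -1.2000)
τ = (-0.1900, 0.2000, -0.0100)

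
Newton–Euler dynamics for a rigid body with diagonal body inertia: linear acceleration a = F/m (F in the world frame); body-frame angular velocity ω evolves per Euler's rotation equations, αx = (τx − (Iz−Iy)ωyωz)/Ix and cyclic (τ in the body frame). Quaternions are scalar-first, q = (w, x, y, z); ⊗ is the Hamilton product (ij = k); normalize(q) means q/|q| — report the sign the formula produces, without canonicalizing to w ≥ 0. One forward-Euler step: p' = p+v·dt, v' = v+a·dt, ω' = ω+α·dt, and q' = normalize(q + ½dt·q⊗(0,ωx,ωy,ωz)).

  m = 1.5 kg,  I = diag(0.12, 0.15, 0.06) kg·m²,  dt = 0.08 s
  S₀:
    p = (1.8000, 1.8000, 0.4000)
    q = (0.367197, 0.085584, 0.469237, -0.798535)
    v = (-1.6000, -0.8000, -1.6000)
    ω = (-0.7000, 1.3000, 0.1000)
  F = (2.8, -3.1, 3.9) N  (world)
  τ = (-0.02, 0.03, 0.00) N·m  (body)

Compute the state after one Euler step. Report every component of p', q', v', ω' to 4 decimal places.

p' = (1.6720, 1.7360, 0.2720)
q' = (0.3478, 0.1185, 0.5095, -0.7781)
v' = (-1.4507, -0.9653, -1.3920)
ω' = (-0.7055, 1.3182, 0.1364)

a = (1.8667, -2.0667, 2.6000)
p' = p + v·dt = (1.6720, 1.7360, 0.2720)
v + (F/m)dt = (-1.4507, -0.9653, -1.3920)
precession coupling ω×(Iω) = (-0.0117, -0.0042, -0.0273)
(τ − ω×Iω)/I = (-0.0692, 0.2280, 0.4550)
ω + α·dt = (-0.7055, 1.3182, 0.1364)
2q̇ = q⊗(0,ω) = (-0.4702458, 0.8279813, 1.0277722, 0.4764448)
updated quaternion q' = (0.3478, 0.1185, 0.5095, -0.7781)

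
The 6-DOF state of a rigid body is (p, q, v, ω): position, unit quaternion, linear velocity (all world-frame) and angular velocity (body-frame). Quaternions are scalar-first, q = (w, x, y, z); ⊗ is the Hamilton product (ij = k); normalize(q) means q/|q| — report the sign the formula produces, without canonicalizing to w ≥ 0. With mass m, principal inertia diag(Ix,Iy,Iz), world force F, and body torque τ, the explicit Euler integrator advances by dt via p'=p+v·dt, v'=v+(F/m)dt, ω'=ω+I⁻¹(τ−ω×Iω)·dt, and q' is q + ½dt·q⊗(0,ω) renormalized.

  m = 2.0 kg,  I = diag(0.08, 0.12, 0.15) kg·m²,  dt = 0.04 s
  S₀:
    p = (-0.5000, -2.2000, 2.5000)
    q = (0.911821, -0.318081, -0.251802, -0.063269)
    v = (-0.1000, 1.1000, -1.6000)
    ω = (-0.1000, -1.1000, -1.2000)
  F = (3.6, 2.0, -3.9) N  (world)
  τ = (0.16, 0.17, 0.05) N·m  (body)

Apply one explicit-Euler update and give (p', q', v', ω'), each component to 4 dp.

a = (1.8000, 1.0000, -1.9500)
new position p' = (-0.5040, -2.1560, 2.4360)
new velocity v' = (-0.0280, 1.1400, -1.6780)
(τ − ω×Iω)/I = (1.5050, 1.4867, 0.3040)
ω + α·dt = (-0.0398, -1.0405, -1.1878)
Hamilton product q⊗(0,ω) = (-0.3847131, 0.1413844, -1.3783734, -0.7694763)
q + ½dt·q⊗(0,ω), renormalized = (0.9036, -0.3151, -0.2792, -0.0786)

p' = (-0.5040, -2.1560, 2.4360)
q' = (0.9036, -0.3151, -0.2792, -0.0786)
v' = (-0.0280, 1.1400, -1.6780)
ω' = (-0.0398, -1.0405, -1.1878)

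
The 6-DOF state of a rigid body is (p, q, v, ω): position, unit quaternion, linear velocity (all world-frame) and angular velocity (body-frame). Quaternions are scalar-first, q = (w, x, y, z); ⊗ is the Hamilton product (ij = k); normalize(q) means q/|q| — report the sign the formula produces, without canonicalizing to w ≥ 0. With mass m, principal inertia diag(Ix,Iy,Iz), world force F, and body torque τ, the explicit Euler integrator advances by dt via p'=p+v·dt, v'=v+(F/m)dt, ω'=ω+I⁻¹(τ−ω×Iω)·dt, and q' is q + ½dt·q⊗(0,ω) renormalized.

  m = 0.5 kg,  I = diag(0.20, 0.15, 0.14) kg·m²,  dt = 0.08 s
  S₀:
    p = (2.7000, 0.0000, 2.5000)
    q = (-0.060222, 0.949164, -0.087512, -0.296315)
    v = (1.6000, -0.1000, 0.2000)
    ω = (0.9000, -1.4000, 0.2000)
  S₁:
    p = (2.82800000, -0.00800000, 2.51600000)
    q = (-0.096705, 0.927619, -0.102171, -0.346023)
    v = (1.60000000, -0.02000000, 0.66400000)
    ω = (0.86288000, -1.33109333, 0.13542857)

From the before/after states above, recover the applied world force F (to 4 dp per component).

F = (0.0000, 0.5000, 2.9000)

velocity change Δv = (0.00000000, 0.08000000, 0.46400000)
applied force F = (0.0000, 0.5000, 2.9000)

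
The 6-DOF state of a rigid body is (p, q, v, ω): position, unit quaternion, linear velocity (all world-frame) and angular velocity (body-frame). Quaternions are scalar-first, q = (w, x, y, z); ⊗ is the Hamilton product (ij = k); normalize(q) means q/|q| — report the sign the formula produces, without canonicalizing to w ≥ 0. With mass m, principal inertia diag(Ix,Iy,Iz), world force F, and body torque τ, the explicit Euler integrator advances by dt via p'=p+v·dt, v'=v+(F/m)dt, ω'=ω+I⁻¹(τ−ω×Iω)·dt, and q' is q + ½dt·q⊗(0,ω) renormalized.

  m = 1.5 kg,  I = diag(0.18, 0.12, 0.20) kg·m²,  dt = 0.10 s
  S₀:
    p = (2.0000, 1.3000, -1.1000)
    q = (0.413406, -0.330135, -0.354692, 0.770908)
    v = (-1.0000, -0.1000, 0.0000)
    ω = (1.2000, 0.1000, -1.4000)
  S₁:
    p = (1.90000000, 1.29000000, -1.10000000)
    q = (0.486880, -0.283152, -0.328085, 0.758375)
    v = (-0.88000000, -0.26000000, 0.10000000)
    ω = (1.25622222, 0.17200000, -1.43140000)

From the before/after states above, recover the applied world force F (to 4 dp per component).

v₁ − v₀ = (0.12000000, -0.16000000, 0.10000000)
m·(v₁−v₀)/dt = (1.8000, -2.4000, 1.5000)

F = (1.8000, -2.4000, 1.5000)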